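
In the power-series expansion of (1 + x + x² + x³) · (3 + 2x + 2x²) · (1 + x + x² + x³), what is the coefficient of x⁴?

(1 + x + x² + x³) has coefficients 1,1,1,1 for degrees 0…3.
(3 + 2x + 2x²) has coefficients 3,2,2,0,0 for degrees 0…4.
Finally multiplying by (1 + x + x² + x³), the product of all factors after the first has coefficients 3,5,7,7,4 for degrees 0…4.
[x⁴] = 1·4 + 1·7 + 1·7 + 1·5 = 23.

23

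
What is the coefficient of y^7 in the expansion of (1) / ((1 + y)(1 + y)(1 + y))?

-36

The denominator gives the recurrence a_n = −3a_(n−1) − 3a_(n−2) − a_(n−3) for n ≥ 3; the numerator fixes a_0 = 1, a_1 = -3, a_2 = 6.
Iterating: 1, -3, 6, -10, 15, -21, 28, -36, so a_7 = -36.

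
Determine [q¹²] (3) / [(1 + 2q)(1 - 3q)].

961509

Partial fractions give a closed form: a_n = (6/5)·(-2)^n + (9/5)·3^n.
At n = 12: a_12 = 961509.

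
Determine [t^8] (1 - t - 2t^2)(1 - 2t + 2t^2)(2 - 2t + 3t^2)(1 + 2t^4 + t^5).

-21

(1 - t - 2t^2) has coefficients 1,-1,-2 for degrees 0…2.
(1 - 2t + 2t^2) has coefficients 1,-2,2,0,0,0,0,0,0 for degrees 0…8.
Multiplying by (2 - 2t + 3t^2) gives running coefficients 2,-6,11,-10,6,0,0,0,0 for degrees 0…8.
Finally multiplying by (1 + 2t^4 + t^5), the product of all factors after the first has coefficients 2,-6,11,-10,10,-10,16,-9,2 for degrees 0…8.
[t^8] = 1·2 − 1·(-9) − 2·16 = -21.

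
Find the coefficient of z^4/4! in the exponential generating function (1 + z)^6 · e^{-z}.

The EGF product rule gives c_4 = Σ_{k_1+k_2=4} C(4; k_1,k_2) · ∏ g_i(k_i), where (1+z)^6 gives the falling factorial (6)_k; e^{-z} gives (-1)^k.
g_1(k) for k = 0…4: 1, 6, 30, 120, 360.
g_2(k) for k = 0…4: 1, -1, 1, -1, 1.
c_4 = Σ_k C(4,k)·g_1(k)·g_2(4−k) = 1·1·1 + 4·6·(-1) + 6·30·1 + 4·120·(-1) + 1·360·1 = 1 − 24 + 180 − 480 + 360 = 37.

37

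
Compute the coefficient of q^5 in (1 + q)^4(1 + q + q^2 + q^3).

(1 + q)^4 has coefficients 1,4,6,4,1 for degrees 0…4.
(1 + q + q^2 + q^3) has coefficients 1,1,1,1,0,0 for degrees 0…5.
[q^5] = 1·0 + 4·0 + 6·1 + 4·1 + 1·1 = 11.

11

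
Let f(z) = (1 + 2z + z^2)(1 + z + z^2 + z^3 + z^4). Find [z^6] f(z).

(1 + 2z + z^2) has coefficients 1,2,1 for degrees 0…2.
(1 + z + z^2 + z^3 + z^4) has coefficients 1,1,1,1,1,0,0 for degrees 0…6.
[z^6] = 1·0 + 2·0 + 1·1 = 1.

1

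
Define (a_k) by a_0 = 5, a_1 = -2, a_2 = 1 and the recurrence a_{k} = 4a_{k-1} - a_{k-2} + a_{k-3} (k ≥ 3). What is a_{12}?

1782464

The ordinary generating function has denominator 1 - 4q + q^2 - q^3.
Iterating the recurrence: a_0,…,a_{12} = 5, -2, 1, 11, 41, 154, 586, 2231, 8492, 32323, 123031, 468293, 1782464.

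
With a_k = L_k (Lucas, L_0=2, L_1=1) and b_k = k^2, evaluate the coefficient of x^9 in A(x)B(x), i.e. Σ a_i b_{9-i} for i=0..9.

Write out a_i and b_{9-i} for i = 0,…,9 and sum the products.
Σ = 2·81 + 1·64 + 3·49 + 4·36 + 7·25 + 11·16 + 18·9 + 29·4 + 47·1 + 76·0 = 1193.

1193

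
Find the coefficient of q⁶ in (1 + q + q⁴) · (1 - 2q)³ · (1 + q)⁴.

(1 + q + q⁴) has coefficients 1,1,0,0,1 for degrees 0…4.
(1 - 2q)³ has coefficients 1,-6,12,-8,0,0,0 for degrees 0…6.
Finally multiplying by (1 + q)⁴, the product of all factors after the first has coefficients 1,-2,-6,8,17,-6,-20 for degrees 0…6.
[q⁶] = 1·(-20) + 1·(-6) + 1·(-6) = -32.

-32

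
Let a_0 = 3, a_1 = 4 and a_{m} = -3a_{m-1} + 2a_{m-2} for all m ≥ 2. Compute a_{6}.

-1146

The ordinary generating function has denominator 1 + 3q - 2q^2.
Iterating the recurrence: a_0,…,a_{6} = 3, 4, -6, 26, -90, 322, -1146.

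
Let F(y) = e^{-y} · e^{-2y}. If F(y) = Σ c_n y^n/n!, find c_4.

The EGF product rule gives c_4 = Σ_{k_1+k_2=4} C(4; k_1,k_2) · ∏ g_i(k_i), where e^{-y} gives (-1)^k; e^{-2y} gives (-2)^k.
g_1(k) for k = 0…4: 1, -1, 1, -1, 1.
g_2(k) for k = 0…4: 1, -2, 4, -8, 16.
c_4 = Σ_k C(4,k)·g_1(k)·g_2(4−k) = 1·1·16 + 4·(-1)·(-8) + 6·1·4 + 4·(-1)·(-2) + 1·1·1 = 16 + 32 + 24 + 8 + 1 = 81.

81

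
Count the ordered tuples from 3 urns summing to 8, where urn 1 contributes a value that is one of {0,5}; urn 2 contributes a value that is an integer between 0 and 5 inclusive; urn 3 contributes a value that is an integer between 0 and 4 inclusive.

6

The generating function for the choices is (1 + x^5)·(1 + x + x^2 + x^3 + x^4 + x^5)·(1 + x + x^2 + x^3 + x^4); the count is [x^8].
(1 + x^5) has coefficients 1,0,0,0,0,1 for degrees 0…5.
(1 + x + x^2 + x^3 + x^4 + x^5) has coefficients 1,1,1,1,1,1,0,0,0 for degrees 0…8.
Finally multiplying by (1 + x + x^2 + x^3 + x^4), the product of all factors after the first has coefficients 1,2,3,4,5,5,4,3,2 for degrees 0…8.
[x^8] = 1·2 + 1·4 = 6.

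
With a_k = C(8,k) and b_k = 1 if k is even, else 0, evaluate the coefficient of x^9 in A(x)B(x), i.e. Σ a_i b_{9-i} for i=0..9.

Write out a_i and b_{9-i} for i = 0,…,9 and sum the products.
Σ = 1·0 + 8·1 + 28·0 + 56·1 + 70·0 + 56·1 + 28·0 + 8·1 + 1·0 + 0·1 = 128.

128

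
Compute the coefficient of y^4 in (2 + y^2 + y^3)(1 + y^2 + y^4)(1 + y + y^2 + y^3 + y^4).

(2 + y^2 + y^3) has coefficients 2,0,1,1 for degrees 0…3.
(1 + y^2 + y^4) has coefficients 1,0,1,0,1 for degrees 0…4.
Finally multiplying by (1 + y + y^2 + y^3 + y^4), the product of all factors after the first has coefficients 1,1,2,2,3 for degrees 0…4.
[y^4] = 2·3 + 1·2 + 1·1 = 9.

9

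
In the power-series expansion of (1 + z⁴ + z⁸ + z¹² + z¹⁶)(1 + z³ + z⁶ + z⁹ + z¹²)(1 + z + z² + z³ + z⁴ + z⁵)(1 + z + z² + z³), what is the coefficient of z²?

(1 + z⁴ + z⁸ + z¹² + z¹⁶) has coefficients 1,0,0 for degrees 0…2.
(1 + z³ + z⁶ + z⁹ + z¹²) has coefficients 1,0,0 for degrees 0…2.
Multiplying by (1 + z + z² + z³ + z⁴ + z⁵) gives running coefficients 1,1,1 for degrees 0…2.
Finally multiplying by (1 + z + z² + z³), the product of all factors after the first has coefficients 1,2,3 for degrees 0…2.
[z²] = 1·3 = 3.

3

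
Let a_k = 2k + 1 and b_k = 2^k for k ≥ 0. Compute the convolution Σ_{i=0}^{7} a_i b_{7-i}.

Write out a_i and b_{7-i} for i = 0,…,7 and sum the products.
Σ = 1·128 + 3·64 + 5·32 + 7·16 + 9·8 + 11·4 + 13·2 + 15·1 = 749.

749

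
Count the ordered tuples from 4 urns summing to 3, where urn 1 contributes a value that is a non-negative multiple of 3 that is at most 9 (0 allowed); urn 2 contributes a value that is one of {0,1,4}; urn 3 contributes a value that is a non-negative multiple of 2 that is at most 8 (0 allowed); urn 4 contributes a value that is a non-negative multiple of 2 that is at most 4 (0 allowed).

The generating function for the choices is (1 + y^3 + y^6 + y^9)·(1 + y + y^4)·(1 + y^2 + y^4 + y^6 + y^8)·(1 + y^2 + y^4); the count is [y^3].
(1 + y^3 + y^6 + y^9) has coefficients 1,0,0,1 for degrees 0…3.
(1 + y + y^4) has coefficients 1,1,0,0 for degrees 0…3.
Multiplying by (1 + y^2 + y^4 + y^6 + y^8) gives running coefficients 1,1,1,1 for degrees 0…3.
Finally multiplying by (1 + y^2 + y^4), the product of all factors after the first has coefficients 1,1,2,2 for degrees 0…3.
[y^3] = 1·2 + 1·1 = 3.

3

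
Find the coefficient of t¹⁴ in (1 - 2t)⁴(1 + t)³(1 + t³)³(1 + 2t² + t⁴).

(1 - 2t)⁴ has coefficients 1,-8,24,-32,16 for degrees 0…4.
(1 + t)³ has coefficients 1,3,3,1,0,0,0,0,0,0,0,0,0,0,0 for degrees 0…14.
Multiplying by (1 + t³)³ gives running coefficients 1,3,3,4,9,9,6,9,9,4,3,3,1,0,0 for degrees 0…14.
Finally multiplying by (1 + 2t² + t⁴), the product of all factors after the first has coefficients 1,3,5,10,16,20,27,31,30,31,27,20,16,10,5 for degrees 0…14.
[t¹⁴] = 1·5 − 8·10 + 24·16 − 32·20 + 16·27 = 101.

101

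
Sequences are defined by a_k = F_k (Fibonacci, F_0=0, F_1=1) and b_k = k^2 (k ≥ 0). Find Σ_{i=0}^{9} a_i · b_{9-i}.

485

The convolution is the x^9 coefficient of A(x)B(x).
Σ = 0·81 + 1·64 + 1·49 + 2·36 + 3·25 + 5·16 + 8·9 + 13·4 + 21·1 + 34·0 = 485.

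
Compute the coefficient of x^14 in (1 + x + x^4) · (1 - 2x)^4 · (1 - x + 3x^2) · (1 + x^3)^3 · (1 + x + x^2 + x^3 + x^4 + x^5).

97

(1 + x + x^4) has coefficients 1,1,0,0,1 for degrees 0…4.
(1 - 2x)^4 has coefficients 1,-8,24,-32,16,0,0,0,0,0,0,0,0,0,0 for degrees 0…14.
Multiplying by (1 - x + 3x^2) gives running coefficients 1,-9,35,-80,120,-112,48,0,0,0,0,0,0,0,0 for degrees 0…14.
Multiplying by (1 + x^3)^3 gives running coefficients 1,-9,35,-77,93,-7,-189,333,-231,-95,351,-301,64,120,-112 for degrees 0…14.
Finally multiplying by (1 + x + x^2 + x^3 + x^4 + x^5), the product of all factors after the first has coefficients 1,-8,27,-50,43,36,-154,188,-78,-96,162,-132,121,-92,27 for degrees 0…14.
[x^14] = 1·27 + 1·(-92) + 1·162 = 97.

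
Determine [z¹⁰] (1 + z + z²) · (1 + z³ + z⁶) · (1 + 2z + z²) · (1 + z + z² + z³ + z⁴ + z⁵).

20

(1 + z + z²) has coefficients 1,1,1 for degrees 0…2.
(1 + z³ + z⁶) has coefficients 1,0,0,1,0,0,1,0,0,0,0 for degrees 0…10.
Multiplying by (1 + 2z + z²) gives running coefficients 1,2,1,1,2,1,1,2,1,0,0 for degrees 0…10.
Finally multiplying by (1 + z + z² + z³ + z⁴ + z⁵), the product of all factors after the first has coefficients 1,3,4,5,7,8,8,8,8,7,5 for degrees 0…10.
[z¹⁰] = 1·5 + 1·7 + 1·8 = 20.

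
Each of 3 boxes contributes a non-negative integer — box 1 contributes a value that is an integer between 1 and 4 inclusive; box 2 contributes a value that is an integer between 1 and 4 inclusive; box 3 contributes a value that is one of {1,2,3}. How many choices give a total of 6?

The generating function for the choices is (z + z^2 + z^3 + z^4)·(z + z^2 + z^3 + z^4)·(z + z^2 + z^3); the count is [z^6].
(z + z^2 + z^3 + z^4) has coefficients 0,1,1,1,1 for degrees 0…4.
(z + z^2 + z^3 + z^4) has coefficients 0,1,1,1,1,0,0 for degrees 0…6.
Finally multiplying by (z + z^2 + z^3), the product of all factors after the first has coefficients 0,0,1,2,3,3,2 for degrees 0…6.
[z^6] = 1·3 + 1·3 + 1·2 + 1·1 = 9.

9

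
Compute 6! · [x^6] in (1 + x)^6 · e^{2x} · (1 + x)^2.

270400

The EGF product rule gives c_6 = Σ_{k_1+k_2+k_3=6} C(6; k_1,k_2,k_3) · ∏ g_i(k_i), where (1+x)^6 gives the falling factorial (6)_k; e^{2x} gives (2)^k; (1+x)^2 gives the falling factorial (2)_k.
g_1(k) for k = 0…6: 1, 6, 30, 120, 360, 720, 720.
g_2(k) for k = 0…6: 1, 2, 4, 8, 16, 32, 64.
g_3(k) for k = 0…6: 1, 2, 2, 0, 0, 0, 0.
First combine the last two factors: h(k) = Σ_j C(k,j)·g_2(j)·g_3(k−j) for k = 0…6: 1, 4, 14, 44, 128, 352, 928.
c_6 = Σ_k C(6,k)·g_1(k)·h(6−k) = 1·1·928 + 6·6·352 + 15·30·128 + 20·120·44 + 15·360·14 + 6·720·4 + 1·720·1 = 928 + 12672 + 57600 + 105600 + 75600 + 17280 + 720 = 270400.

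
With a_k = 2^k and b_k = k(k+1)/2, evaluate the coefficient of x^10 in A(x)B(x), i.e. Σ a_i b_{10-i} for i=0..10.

4017

The convolution is the t^10 coefficient of A(t)B(t).
Σ = 1·55 + 2·45 + 4·36 + 8·28 + 16·21 + 32·15 + 64·10 + 128·6 + 256·3 + 512·1 + 1024·0 = 4017.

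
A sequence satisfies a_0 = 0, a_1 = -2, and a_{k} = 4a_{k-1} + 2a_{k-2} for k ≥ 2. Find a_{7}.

The ordinary generating function has denominator 1 - 4x - 2x^2.
Iterating the recurrence: a_0,…,a_{7} = 0, -2, -8, -36, -160, -712, -3168, -14096.

-14096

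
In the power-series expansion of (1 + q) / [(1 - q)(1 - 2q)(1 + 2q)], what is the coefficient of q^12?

6826

Partial fractions give a closed form: a_n = (-2/3)·1^n + (3/2)·2^n + (1/6)·(-2)^n.
At n = 12: a_12 = 6826.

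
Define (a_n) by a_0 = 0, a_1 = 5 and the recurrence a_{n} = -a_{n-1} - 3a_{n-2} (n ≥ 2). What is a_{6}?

The ordinary generating function has denominator 1 + t + 3t^2.
Iterating the recurrence: a_0,…,a_{6} = 0, 5, -5, -10, 25, 5, -80.

-80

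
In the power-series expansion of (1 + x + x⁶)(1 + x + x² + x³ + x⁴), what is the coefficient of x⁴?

(1 + x + x⁶) has coefficients 1,1,0,0,0 for degrees 0…4.
(1 + x + x² + x³ + x⁴) has coefficients 1,1,1,1,1 for degrees 0…4.
[x⁴] = 1·1 + 1·1 = 2.

2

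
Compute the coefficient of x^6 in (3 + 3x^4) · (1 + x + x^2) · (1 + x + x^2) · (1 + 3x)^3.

387

(3 + 3x^4) has coefficients 3,0,0,0,3 for degrees 0…4.
(1 + x + x^2) has coefficients 1,1,1,0,0,0,0 for degrees 0…6.
Multiplying by (1 + x + x^2) gives running coefficients 1,2,3,2,1,0,0 for degrees 0…6.
Finally multiplying by (1 + 3x)^3, the product of all factors after the first has coefficients 1,11,48,110,154,144,81 for degrees 0…6.
[x^6] = 3·81 + 3·48 = 387.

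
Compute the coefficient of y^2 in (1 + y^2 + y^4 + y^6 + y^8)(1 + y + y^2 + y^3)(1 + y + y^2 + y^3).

4

(1 + y^2 + y^4 + y^6 + y^8) has coefficients 1,0,1 for degrees 0…2.
(1 + y + y^2 + y^3) has coefficients 1,1,1 for degrees 0…2.
Finally multiplying by (1 + y + y^2 + y^3), the product of all factors after the first has coefficients 1,2,3 for degrees 0…2.
[y^2] = 1·3 + 1·1 = 4.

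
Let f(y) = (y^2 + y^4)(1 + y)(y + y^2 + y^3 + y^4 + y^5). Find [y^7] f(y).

(y^2 + y^4) has coefficients 0,0,1,0,1 for degrees 0…4.
(1 + y) has coefficients 1,1,0,0,0,0,0,0 for degrees 0…7.
Finally multiplying by (y + y^2 + y^3 + y^4 + y^5), the product of all factors after the first has coefficients 0,1,2,2,2,2,1,0 for degrees 0…7.
[y^7] = 1·2 + 1·2 = 4.

4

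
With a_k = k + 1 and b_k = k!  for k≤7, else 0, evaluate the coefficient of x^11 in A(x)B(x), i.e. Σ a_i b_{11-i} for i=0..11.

The convolution is the t^11 coefficient of A(t)B(t).
Σ = 1·0 + 2·0 + 3·0 + 4·0 + 5·5040 + 6·720 + 7·120 + 8·24 + 9·6 + 10·2 + 11·1 + 12·1 = 30649.

30649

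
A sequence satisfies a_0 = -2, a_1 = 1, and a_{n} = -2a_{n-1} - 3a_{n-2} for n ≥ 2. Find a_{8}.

22

The ordinary generating function has denominator 1 + 2q + 3q^2.
Iterating the recurrence: a_0,…,a_{8} = -2, 1, 4, -11, 10, 13, -56, 73, 22.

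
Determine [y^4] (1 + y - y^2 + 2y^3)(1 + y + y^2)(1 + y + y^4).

(1 + y - y^2 + 2y^3) has coefficients 1,1,-1,2 for degrees 0…3.
(1 + y + y^2) has coefficients 1,1,1,0,0 for degrees 0…4.
Finally multiplying by (1 + y + y^4), the product of all factors after the first has coefficients 1,2,2,1,1 for degrees 0…4.
[y^4] = 1·1 + 1·1 − 1·2 + 2·2 = 4.

4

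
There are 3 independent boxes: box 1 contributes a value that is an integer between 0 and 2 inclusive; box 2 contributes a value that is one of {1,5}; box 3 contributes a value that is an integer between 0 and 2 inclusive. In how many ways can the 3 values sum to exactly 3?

The generating function for the choices is (1 + z + z^2)·(z + z^5)·(1 + z + z^2); the count is [z^3].
(1 + z + z^2) has coefficients 1,1,1 for degrees 0…2.
(z + z^5) has coefficients 0,1,0,0 for degrees 0…3.
Finally multiplying by (1 + z + z^2), the product of all factors after the first has coefficients 0,1,1,1 for degrees 0…3.
[z^3] = 1·1 + 1·1 + 1·1 = 3.

3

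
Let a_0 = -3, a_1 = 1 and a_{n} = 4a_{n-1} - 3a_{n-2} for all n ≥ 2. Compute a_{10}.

The ordinary generating function has denominator 1 - 4y + 3y^2.
Iterating the recurrence: a_0,…,a_{10} = -3, 1, 13, 49, 157, 481, 1453, 4369, 13117, 39361, 118093.

118093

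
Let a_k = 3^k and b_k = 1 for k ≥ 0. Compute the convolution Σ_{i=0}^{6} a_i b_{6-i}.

The convolution is the t^6 coefficient of A(t)B(t).
Σ = 1·1 + 3·1 + 9·1 + 27·1 + 81·1 + 243·1 + 729·1 = 1093.

1093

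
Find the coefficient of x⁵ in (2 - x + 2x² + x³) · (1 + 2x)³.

(2 - x + 2x² + x³) has coefficients 2,-1,2,1 for degrees 0…3.
(1 + 2x)³ has coefficients 1,6,12,8,0,0 for degrees 0…5.
[x⁵] = 2·0 − 1·0 + 2·8 + 1·12 = 28.

28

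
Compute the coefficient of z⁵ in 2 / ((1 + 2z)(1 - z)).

Partial fractions give a closed form: a_n = (4/3)·(-2)^n + (2/3)·1^n.
At n = 5: a_5 = -42.

-42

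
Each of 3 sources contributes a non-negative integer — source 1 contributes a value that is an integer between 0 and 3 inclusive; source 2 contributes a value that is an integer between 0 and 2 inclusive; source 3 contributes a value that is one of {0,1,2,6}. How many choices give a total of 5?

The generating function for the choices is (1 + y + y^2 + y^3)·(1 + y + y^2)·(1 + y + y^2 + y^6); the count is [y^5].
(1 + y + y^2 + y^3) has coefficients 1,1,1,1 for degrees 0…3.
(1 + y + y^2) has coefficients 1,1,1,0,0,0 for degrees 0…5.
Finally multiplying by (1 + y + y^2 + y^6), the product of all factors after the first has coefficients 1,2,3,2,1,0 for degrees 0…5.
[y^5] = 1·0 + 1·1 + 1·2 + 1·3 = 6.

6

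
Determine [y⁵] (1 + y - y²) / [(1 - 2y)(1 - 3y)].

811

The denominator gives the recurrence a_n = 5a_(n−1) − 6a_(n−2) for n ≥ 3; the numerator fixes a_0 = 1, a_1 = 6, a_2 = 23.
Iterating: 1, 6, 23, 79, 257, 811, so a_5 = 811.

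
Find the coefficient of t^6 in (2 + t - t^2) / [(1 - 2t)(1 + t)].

The denominator gives the recurrence a_n = a_(n−1) + 2a_(n−2) for n ≥ 3; the numerator fixes a_0 = 2, a_1 = 3, a_2 = 6.
Iterating: 2, 3, 6, 12, 24, 48, 96, so a_6 = 96.

96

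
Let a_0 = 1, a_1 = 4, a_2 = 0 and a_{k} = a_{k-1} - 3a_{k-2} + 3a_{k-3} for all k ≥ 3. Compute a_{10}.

-60

The ordinary generating function has denominator 1 - q + 3q^2 - 3q^3.
Iterating the recurrence: a_0,…,a_{10} = 1, 4, 0, -9, 3, 30, -6, -87, 21, 264, -60.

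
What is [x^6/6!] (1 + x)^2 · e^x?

43

The EGF product rule gives c_6 = Σ_{k_1+k_2=6} C(6; k_1,k_2) · ∏ g_i(k_i), where (1+x)^2 gives the falling factorial (2)_k; e^x gives (1)^k.
g_1(k) for k = 0…6: 1, 2, 2, 0, 0, 0, 0.
g_2(k) for k = 0…6: 1, 1, 1, 1, 1, 1, 1.
c_6 = Σ_k C(6,k)·g_1(k)·g_2(6−k) = 1·1·1 + 6·2·1 + 15·2·1 = 1 + 12 + 30 = 43.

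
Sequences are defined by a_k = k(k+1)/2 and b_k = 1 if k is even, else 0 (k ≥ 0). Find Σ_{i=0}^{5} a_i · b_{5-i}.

22

Write out a_i and b_{5-i} for i = 0,…,5 and sum the products.
Σ = 0·0 + 1·1 + 3·0 + 6·1 + 10·0 + 15·1 = 22.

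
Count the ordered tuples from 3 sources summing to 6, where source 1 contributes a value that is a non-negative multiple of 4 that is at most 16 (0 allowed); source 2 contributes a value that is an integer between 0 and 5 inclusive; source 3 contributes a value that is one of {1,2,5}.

5

The generating function for the choices is (1 + t^4 + t^8 + t^12 + t^16)·(1 + t + t^2 + t^3 + t^4 + t^5)·(t + t^2 + t^5); the count is [t^6].
(1 + t^4 + t^8 + t^12 + t^16) has coefficients 1,0,0,0,1,0,0 for degrees 0…6.
(1 + t + t^2 + t^3 + t^4 + t^5) has coefficients 1,1,1,1,1,1,0 for degrees 0…6.
Finally multiplying by (t + t^2 + t^5), the product of all factors after the first has coefficients 0,1,2,2,2,3,3 for degrees 0…6.
[t^6] = 1·3 + 1·2 = 5.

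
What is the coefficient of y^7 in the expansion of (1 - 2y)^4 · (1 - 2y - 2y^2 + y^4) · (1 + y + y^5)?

(1 - 2y)^4 has coefficients 1,-8,24,-32,16 for degrees 0…4.
(1 - 2y - 2y^2 + y^4) has coefficients 1,-2,-2,0,1,0,0,0 for degrees 0…7.
Finally multiplying by (1 + y + y^5), the product of all factors after the first has coefficients 1,-1,-4,-2,1,2,-2,-2 for degrees 0…7.
[y^7] = 1·(-2) − 8·(-2) + 24·2 − 32·1 + 16·(-2) = -2.

-2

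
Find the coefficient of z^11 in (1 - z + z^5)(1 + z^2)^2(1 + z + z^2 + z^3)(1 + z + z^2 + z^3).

9

(1 - z + z^5) has coefficients 1,-1,0,0,0,1 for degrees 0…5.
(1 + z^2)^2 has coefficients 1,0,2,0,1,0,0,0,0,0,0,0 for degrees 0…11.
Multiplying by (1 + z + z^2 + z^3) gives running coefficients 1,1,3,3,3,3,1,1,0,0,0,0 for degrees 0…11.
Finally multiplying by (1 + z + z^2 + z^3), the product of all factors after the first has coefficients 1,2,5,8,10,12,10,8,5,2,1,0 for degrees 0…11.
[z^11] = 1·0 − 1·1 + 1·10 = 9.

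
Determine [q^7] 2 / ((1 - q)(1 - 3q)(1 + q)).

Partial fractions give a closed form: a_n = (-1/2)·1^n + (9/4)·3^n + (1/4)·(-1)^n.
At n = 7: a_7 = 4920.

4920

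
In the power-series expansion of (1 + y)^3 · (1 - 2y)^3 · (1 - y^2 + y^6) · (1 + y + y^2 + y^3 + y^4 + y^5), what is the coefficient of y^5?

-6

(1 + y)^3 has coefficients 1,3,3,1 for degrees 0…3.
(1 - 2y)^3 has coefficients 1,-6,12,-8,0,0 for degrees 0…5.
Multiplying by (1 - y^2 + y^6) gives running coefficients 1,-6,11,-2,-12,8 for degrees 0…5.
Finally multiplying by (1 + y + y^2 + y^3 + y^4 + y^5), the product of all factors after the first has coefficients 1,-5,6,4,-8,0 for degrees 0…5.
[y^5] = 1·0 + 3·(-8) + 3·4 + 1·6 = -6.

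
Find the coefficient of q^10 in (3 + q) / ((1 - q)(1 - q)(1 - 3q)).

The denominator gives the recurrence a_n = 5a_(n−1) − 7a_(n−2) + 3a_(n−3) for n ≥ 3; the numerator fixes a_0 = 3, a_1 = 16, a_2 = 59.
Iterating: 3, 16, 59, 192, 595, 1808, 5451, 16384, 49187, 147600, 442843, so a_10 = 442843.

442843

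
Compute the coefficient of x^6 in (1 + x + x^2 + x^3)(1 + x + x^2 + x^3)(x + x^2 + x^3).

9

(1 + x + x^2 + x^3) has coefficients 1,1,1,1 for degrees 0…3.
(1 + x + x^2 + x^3) has coefficients 1,1,1,1,0,0,0 for degrees 0…6.
Finally multiplying by (x + x^2 + x^3), the product of all factors after the first has coefficients 0,1,2,3,3,2,1 for degrees 0…6.
[x^6] = 1·1 + 1·2 + 1·3 + 1·3 = 9.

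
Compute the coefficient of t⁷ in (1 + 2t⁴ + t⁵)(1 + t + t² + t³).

(1 + 2t⁴ + t⁵) has coefficients 1,0,0,0,2,1 for degrees 0…5.
(1 + t + t² + t³) has coefficients 1,1,1,1,0,0,0,0 for degrees 0…7.
[t⁷] = 1·0 + 2·1 + 1·1 = 3.

3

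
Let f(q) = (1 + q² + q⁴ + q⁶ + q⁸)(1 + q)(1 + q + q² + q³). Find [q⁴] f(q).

4

(1 + q² + q⁴ + q⁶ + q⁸) has coefficients 1,0,1,0,1 for degrees 0…4.
(1 + q) has coefficients 1,1,0,0,0 for degrees 0…4.
Finally multiplying by (1 + q + q² + q³), the product of all factors after the first has coefficients 1,2,2,2,1 for degrees 0…4.
[q⁴] = 1·1 + 1·2 + 1·1 = 4.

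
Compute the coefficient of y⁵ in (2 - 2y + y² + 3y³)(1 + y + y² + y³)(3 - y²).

8

(2 - 2y + y² + 3y³) has coefficients 2,-2,1,3 for degrees 0…3.
(1 + y + y² + y³) has coefficients 1,1,1,1,0,0 for degrees 0…5.
Finally multiplying by (3 - y²), the product of all factors after the first has coefficients 3,3,2,2,-1,-1 for degrees 0…5.
[y⁵] = 2·(-1) − 2·(-1) + 1·2 + 3·2 = 8.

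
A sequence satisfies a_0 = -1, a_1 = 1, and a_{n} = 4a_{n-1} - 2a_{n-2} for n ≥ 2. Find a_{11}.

The ordinary generating function has denominator 1 - 4t + 2t^2.
Iterating the recurrence: a_0,…,a_{11} = -1, 1, 6, 22, 76, 260, 888, 3032, 10352, 35344, 120672, 412000.

412000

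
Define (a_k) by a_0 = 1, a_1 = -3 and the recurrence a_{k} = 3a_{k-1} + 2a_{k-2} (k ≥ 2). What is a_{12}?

-2463551

The ordinary generating function has denominator 1 - 3t - 2t^2.
Iterating the recurrence: a_0,…,a_{12} = 1, -3, -7, -27, -95, -339, -1207, -4299, -15311, -54531, -194215, -691707, -2463551.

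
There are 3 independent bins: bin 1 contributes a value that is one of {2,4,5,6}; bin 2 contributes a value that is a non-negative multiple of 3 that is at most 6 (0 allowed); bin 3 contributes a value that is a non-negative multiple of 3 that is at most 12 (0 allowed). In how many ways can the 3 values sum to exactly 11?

The generating function for the choices is (x^2 + x^4 + x^5 + x^6)·(1 + x^3 + x^6)·(1 + x^3 + x^6 + x^9 + x^12); the count is [x^11].
(x^2 + x^4 + x^5 + x^6) has coefficients 0,0,1,0,1,1,1 for degrees 0…6.
(1 + x^3 + x^6) has coefficients 1,0,0,1,0,0,1,0,0,0,0,0 for degrees 0…11.
Finally multiplying by (1 + x^3 + x^6 + x^9 + x^12), the product of all factors after the first has coefficients 1,0,0,2,0,0,3,0,0,3,0,0 for degrees 0…11.
[x^11] = 1·3 + 1·0 + 1·3 + 1·0 = 6.

6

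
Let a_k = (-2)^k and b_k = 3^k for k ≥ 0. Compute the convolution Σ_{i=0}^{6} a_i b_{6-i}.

463

The convolution is the x^6 coefficient of A(x)B(x).
Σ = 1·729 − 2·243 + 4·81 − 8·27 + 16·9 − 32·3 + 64·1 = 463.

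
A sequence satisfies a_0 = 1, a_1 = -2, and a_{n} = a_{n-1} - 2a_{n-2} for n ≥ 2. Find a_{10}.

56

The ordinary generating function has denominator 1 - t + 2t^2.
Iterating the recurrence: a_0,…,a_{10} = 1, -2, -4, 0, 8, 8, -8, -24, -8, 40, 56.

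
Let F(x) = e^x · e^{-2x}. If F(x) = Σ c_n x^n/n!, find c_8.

The EGF product rule gives c_8 = Σ_{k_1+k_2=8} C(8; k_1,k_2) · ∏ g_i(k_i), where e^x gives (1)^k; e^{-2x} gives (-2)^k.
g_1(k) for k = 0…8: 1, 1, 1, 1, 1, 1, 1, 1, 1.
g_2(k) for k = 0…8: 1, -2, 4, -8, 16, -32, 64, -128, 256.
c_8 = Σ_k C(8,k)·g_1(k)·g_2(8−k) = 1·1·256 + 8·1·(-128) + 28·1·64 + 56·1·(-32) + 70·1·16 + 56·1·(-8) + 28·1·4 + 8·1·(-2) + 1·1·1 = 256 − 1024 + 1792 − 1792 + 1120 − 448 + 112 − 16 + 1 = 1.

1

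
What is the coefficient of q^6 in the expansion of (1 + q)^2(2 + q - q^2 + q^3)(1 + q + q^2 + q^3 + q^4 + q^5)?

(1 + q)^2 has coefficients 1,2,1 for degrees 0…2.
(2 + q - q^2 + q^3) has coefficients 2,1,-1,1,0,0,0 for degrees 0…6.
Finally multiplying by (1 + q + q^2 + q^3 + q^4 + q^5), the product of all factors after the first has coefficients 2,3,2,3,3,3,1 for degrees 0…6.
[q^6] = 1·1 + 2·3 + 1·3 = 10.

10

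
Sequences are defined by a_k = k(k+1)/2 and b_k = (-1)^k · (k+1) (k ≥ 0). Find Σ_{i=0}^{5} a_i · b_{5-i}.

6

Write out a_i and b_{5-i} for i = 0,…,5 and sum the products.
Σ = 0·(-6) + 1·5 + 3·(-4) + 6·3 + 10·(-2) + 15·1 = 6.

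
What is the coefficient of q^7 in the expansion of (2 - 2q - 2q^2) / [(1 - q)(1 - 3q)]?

3646

The denominator gives the recurrence a_n = 4a_(n−1) − 3a_(n−2) for n ≥ 3; the numerator fixes a_0 = 2, a_1 = 6, a_2 = 16.
Iterating: 2, 6, 16, 46, 136, 406, 1216, 3646, so a_7 = 3646.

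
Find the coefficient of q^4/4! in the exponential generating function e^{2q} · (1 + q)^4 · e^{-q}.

The EGF product rule gives c_4 = Σ_{k_1+k_2+k_3=4} C(4; k_1,k_2,k_3) · ∏ g_i(k_i), where e^{2q} gives (2)^k; (1+q)^4 gives the falling factorial (4)_k; e^{-q} gives (-1)^k.
g_1(k) for k = 0…4: 1, 2, 4, 8, 16.
g_2(k) for k = 0…4: 1, 4, 12, 24, 24.
g_3(k) for k = 0…4: 1, -1, 1, -1, 1.
First combine the last two factors: h(k) = Σ_j C(k,j)·g_2(j)·g_3(k−j) for k = 0…4: 1, 3, 5, -1, -15.
c_4 = Σ_k C(4,k)·g_1(k)·h(4−k) = 1·1·(-15) + 4·2·(-1) + 6·4·5 + 4·8·3 + 1·16·1 = −15 − 8 + 120 + 96 + 16 = 209.

209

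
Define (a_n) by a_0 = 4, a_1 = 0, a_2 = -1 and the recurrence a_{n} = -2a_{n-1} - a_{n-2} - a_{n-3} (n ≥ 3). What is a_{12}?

339

The ordinary generating function has denominator 1 + 2y + y^2 + y^3.
Iterating the recurrence: a_0,…,a_{12} = 4, 0, -1, -2, 5, -7, 11, -20, 36, -63, 110, -193, 339.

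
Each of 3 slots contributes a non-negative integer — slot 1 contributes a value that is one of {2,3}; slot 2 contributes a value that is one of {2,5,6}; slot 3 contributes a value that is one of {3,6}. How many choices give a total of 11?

The generating function for the choices is (q^2 + q^3)·(q^2 + q^5 + q^6)·(q^3 + q^6); the count is [q^11].
(q^2 + q^3) has coefficients 0,0,1,1 for degrees 0…3.
(q^2 + q^5 + q^6) has coefficients 0,0,1,0,0,1,1,0,0,0,0,0 for degrees 0…11.
Finally multiplying by (q^3 + q^6), the product of all factors after the first has coefficients 0,0,0,0,0,1,0,0,2,1,0,1 for degrees 0…11.
[q^11] = 1·1 + 1·2 = 3.

3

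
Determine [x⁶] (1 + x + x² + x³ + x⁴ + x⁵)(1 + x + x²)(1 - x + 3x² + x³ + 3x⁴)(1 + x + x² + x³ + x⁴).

(1 + x + x² + x³ + x⁴ + x⁵) has coefficients 1,1,1,1,1,1 for degrees 0…5.
(1 + x + x²) has coefficients 1,1,1,0,0,0,0 for degrees 0…6.
Multiplying by (1 - x + 3x² + x³ + 3x⁴) gives running coefficients 1,0,3,3,7,4,3 for degrees 0…6.
Finally multiplying by (1 + x + x² + x³ + x⁴), the product of all factors after the first has coefficients 1,1,4,7,14,17,20 for degrees 0…6.
[x⁶] = 1·20 + 1·17 + 1·14 + 1·7 + 1·4 + 1·1 = 63.

63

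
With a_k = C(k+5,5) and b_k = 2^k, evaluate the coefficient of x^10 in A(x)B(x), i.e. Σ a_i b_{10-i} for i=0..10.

58651

The convolution is the t^10 coefficient of A(t)B(t).
Σ = 1·1024 + 6·512 + 21·256 + 56·128 + 126·64 + 252·32 + 462·16 + 792·8 + 1287·4 + 2002·2 + 3003·1 = 58651.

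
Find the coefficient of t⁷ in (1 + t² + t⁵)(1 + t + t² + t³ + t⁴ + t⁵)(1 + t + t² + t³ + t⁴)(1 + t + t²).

32

(1 + t² + t⁵) has coefficients 1,0,1,0,0,1 for degrees 0…5.
(1 + t + t² + t³ + t⁴ + t⁵) has coefficients 1,1,1,1,1,1,0,0 for degrees 0…7.
Multiplying by (1 + t + t² + t³ + t⁴) gives running coefficients 1,2,3,4,5,5,4,3 for degrees 0…7.
Finally multiplying by (1 + t + t²), the product of all factors after the first has coefficients 1,3,6,9,12,14,14,12 for degrees 0…7.
[t⁷] = 1·12 + 1·14 + 1·6 = 32.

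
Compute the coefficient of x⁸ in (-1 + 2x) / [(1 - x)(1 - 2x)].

-1

Partial fractions give a closed form: a_n = (-1)·1^n.
At n = 8: a_8 = -1.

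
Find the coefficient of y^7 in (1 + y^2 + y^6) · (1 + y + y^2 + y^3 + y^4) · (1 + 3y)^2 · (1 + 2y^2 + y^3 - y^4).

93

(1 + y^2 + y^6) has coefficients 1,0,1,0,0,0,1 for degrees 0…6.
(1 + y + y^2 + y^3 + y^4) has coefficients 1,1,1,1,1,0,0,0 for degrees 0…7.
Multiplying by (1 + 3y)^2 gives running coefficients 1,7,16,16,16,15,9,0 for degrees 0…7.
Finally multiplying by (1 + 2y^2 + y^3 - y^4), the product of all factors after the first has coefficients 1,7,18,31,54,56,41,30 for degrees 0…7.
[y^7] = 1·30 + 1·56 + 1·7 = 93.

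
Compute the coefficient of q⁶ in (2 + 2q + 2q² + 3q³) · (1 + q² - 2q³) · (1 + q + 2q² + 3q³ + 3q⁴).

(2 + 2q + 2q² + 3q³) has coefficients 2,2,2,3 for degrees 0…3.
(1 + q² - 2q³) has coefficients 1,0,1,-2,0,0,0 for degrees 0…6.
Finally multiplying by (1 + q + 2q² + 3q³ + 3q⁴), the product of all factors after the first has coefficients 1,1,3,2,3,-1,-3 for degrees 0…6.
[q⁶] = 2·(-3) + 2·(-1) + 2·3 + 3·2 = 4.

4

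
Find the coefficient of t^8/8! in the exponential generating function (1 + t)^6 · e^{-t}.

The EGF product rule gives c_8 = Σ_{k_1+k_2=8} C(8; k_1,k_2) · ∏ g_i(k_i), where (1+t)^6 gives the falling factorial (6)_k; e^{-t} gives (-1)^k.
g_1(k) for k = 0…8: 1, 6, 30, 120, 360, 720, 720, 0, 0.
g_2(k) for k = 0…8: 1, -1, 1, -1, 1, -1, 1, -1, 1.
c_8 = Σ_k C(8,k)·g_1(k)·g_2(8−k) = 1·1·1 + 8·6·(-1) + 28·30·1 + 56·120·(-1) + 70·360·1 + 56·720·(-1) + 28·720·1 = 1 − 48 + 840 − 6720 + 25200 − 40320 + 20160 = -887.

-887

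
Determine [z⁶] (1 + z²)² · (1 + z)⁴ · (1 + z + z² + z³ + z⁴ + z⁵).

58

(1 + z²)² has coefficients 1,0,2,0,1 for degrees 0…4.
(1 + z)⁴ has coefficients 1,4,6,4,1,0,0 for degrees 0…6.
Finally multiplying by (1 + z + z² + z³ + z⁴ + z⁵), the product of all factors after the first has coefficients 1,5,11,15,16,16,15 for degrees 0…6.
[z⁶] = 1·15 + 2·16 + 1·11 = 58.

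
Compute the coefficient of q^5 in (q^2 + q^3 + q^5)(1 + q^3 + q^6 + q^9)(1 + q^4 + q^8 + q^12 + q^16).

2

(q^2 + q^3 + q^5) has coefficients 0,0,1,1,0,1 for degrees 0…5.
(1 + q^3 + q^6 + q^9) has coefficients 1,0,0,1,0,0 for degrees 0…5.
Finally multiplying by (1 + q^4 + q^8 + q^12 + q^16), the product of all factors after the first has coefficients 1,0,0,1,1,0 for degrees 0…5.
[q^5] = 1·1 + 1·0 + 1·1 = 2.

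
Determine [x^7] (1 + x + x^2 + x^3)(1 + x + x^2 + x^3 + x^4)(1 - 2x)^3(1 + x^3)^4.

(1 + x + x^2 + x^3) has coefficients 1,1,1,1 for degrees 0…3.
(1 + x + x^2 + x^3 + x^4) has coefficients 1,1,1,1,1,0,0,0 for degrees 0…7.
Multiplying by (1 - 2x)^3 gives running coefficients 1,-5,7,-1,-1,-2,4,-8 for degrees 0…7.
Finally multiplying by (1 + x^3)^4, the product of all factors after the first has coefficients 1,-5,7,3,-21,26,6,-42 for degrees 0…7.
[x^7] = 1·(-42) + 1·6 + 1·26 + 1·(-21) = -31.

-31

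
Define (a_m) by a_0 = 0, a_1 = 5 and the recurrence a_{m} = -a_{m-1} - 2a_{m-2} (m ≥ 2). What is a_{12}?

-225

The ordinary generating function has denominator 1 + y + 2y^2.
Iterating the recurrence: a_0,…,a_{12} = 0, 5, -5, -5, 15, -5, -25, 35, 15, -85, 55, 115, -225.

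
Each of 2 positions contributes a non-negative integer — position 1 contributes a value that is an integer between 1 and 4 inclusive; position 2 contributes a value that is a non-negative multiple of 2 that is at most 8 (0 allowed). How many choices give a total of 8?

The generating function for the choices is (t + t² + t³ + t⁴)·(1 + t² + t⁴ + t⁶ + t⁸); the count is [t⁸].
(t + t² + t³ + t⁴) has coefficients 0,1,1,1,1 for degrees 0…4.
(1 + t² + t⁴ + t⁶ + t⁸) has coefficients 1,0,1,0,1,0,1,0,1 for degrees 0…8.
[t⁸] = 1·0 + 1·1 + 1·0 + 1·1 = 2.

2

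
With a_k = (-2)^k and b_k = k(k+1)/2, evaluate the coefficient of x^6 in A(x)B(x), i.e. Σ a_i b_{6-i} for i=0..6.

-1

Write out a_i and b_{6-i} for i = 0,…,6 and sum the products.
Σ = 1·21 − 2·15 + 4·10 − 8·6 + 16·3 − 32·1 + 64·0 = -1.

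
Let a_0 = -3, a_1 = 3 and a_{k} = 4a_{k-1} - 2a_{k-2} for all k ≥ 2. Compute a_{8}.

The ordinary generating function has denominator 1 - 4y + 2y^2.
Iterating the recurrence: a_0,…,a_{8} = -3, 3, 18, 66, 228, 780, 2664, 9096, 31056.

31056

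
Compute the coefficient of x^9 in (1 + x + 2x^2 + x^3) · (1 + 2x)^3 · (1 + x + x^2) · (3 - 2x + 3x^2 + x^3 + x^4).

(1 + x + 2x^2 + x^3) has coefficients 1,1,2,1 for degrees 0…3.
(1 + 2x)^3 has coefficients 1,6,12,8,0,0,0,0,0,0 for degrees 0…9.
Multiplying by (1 + x + x^2) gives running coefficients 1,7,19,26,20,8,0,0,0,0 for degrees 0…9.
Finally multiplying by (3 - 2x + 3x^2 + x^3 + x^4), the product of all factors after the first has coefficients 3,19,46,62,73,88,89,70,28,8 for degrees 0…9.
[x^9] = 1·8 + 1·28 + 2·70 + 1·89 = 265.

265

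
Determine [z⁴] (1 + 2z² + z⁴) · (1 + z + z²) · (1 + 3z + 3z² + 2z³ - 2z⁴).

(1 + 2z² + z⁴) has coefficients 1,0,2,0,1 for degrees 0…4.
(1 + z + z²) has coefficients 1,1,1,0,0 for degrees 0…4.
Finally multiplying by (1 + 3z + 3z² + 2z³ - 2z⁴), the product of all factors after the first has coefficients 1,4,7,8,3 for degrees 0…4.
[z⁴] = 1·3 + 2·7 + 1·1 = 18.

18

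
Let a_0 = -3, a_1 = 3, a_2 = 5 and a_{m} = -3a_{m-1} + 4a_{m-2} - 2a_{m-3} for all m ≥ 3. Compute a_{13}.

The ordinary generating function has denominator 1 + 3x - 4x^2 + 2x^3.
Iterating the recurrence: a_0,…,a_{13} = -3, 3, 5, 3, 5, -13, 53, -221, 901, -3693, 15125, -61949, 253733, -1039245.

-1039245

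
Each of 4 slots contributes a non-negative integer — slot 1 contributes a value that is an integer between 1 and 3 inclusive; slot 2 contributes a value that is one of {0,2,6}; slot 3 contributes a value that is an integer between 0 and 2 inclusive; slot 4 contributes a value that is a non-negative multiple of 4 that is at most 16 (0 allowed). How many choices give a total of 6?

The generating function for the choices is (z + z² + z³)·(1 + z² + z⁶)·(1 + z + z²)·(1 + z⁴ + z⁸ + z¹² + z¹⁶); the count is [z⁶].
(z + z² + z³) has coefficients 0,1,1,1 for degrees 0…3.
(1 + z² + z⁶) has coefficients 1,0,1,0,0,0,1 for degrees 0…6.
Multiplying by (1 + z + z²) gives running coefficients 1,1,2,1,1,0,1 for degrees 0…6.
Finally multiplying by (1 + z⁴ + z⁸ + z¹² + z¹⁶), the product of all factors after the first has coefficients 1,1,2,1,2,1,3 for degrees 0…6.
[z⁶] = 1·1 + 1·2 + 1·1 = 4.

4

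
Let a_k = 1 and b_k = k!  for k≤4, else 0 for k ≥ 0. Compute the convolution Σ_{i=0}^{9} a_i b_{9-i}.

Write out a_i and b_{9-i} for i = 0,…,9 and sum the products.
Σ = 1·0 + 1·0 + 1·0 + 1·0 + 1·0 + 1·24 + 1·6 + 1·2 + 1·1 + 1·1 = 34.

34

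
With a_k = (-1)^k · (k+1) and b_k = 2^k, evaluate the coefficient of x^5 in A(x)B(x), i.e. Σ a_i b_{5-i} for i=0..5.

Write out a_i and b_{5-i} for i = 0,…,5 and sum the products.
Σ = 1·32 − 2·16 + 3·8 − 4·4 + 5·2 − 6·1 = 12.

12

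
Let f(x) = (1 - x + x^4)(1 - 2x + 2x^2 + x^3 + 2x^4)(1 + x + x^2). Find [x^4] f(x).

(1 - x + x^4) has coefficients 1,-1,0,0,1 for degrees 0…4.
(1 - 2x + 2x^2 + x^3 + 2x^4) has coefficients 1,-2,2,1,2 for degrees 0…4.
Finally multiplying by (1 + x + x^2), the product of all factors after the first has coefficients 1,-1,1,1,5 for degrees 0…4.
[x^4] = 1·5 − 1·1 + 1·1 = 5.

5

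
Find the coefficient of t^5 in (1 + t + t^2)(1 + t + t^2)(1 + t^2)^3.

(1 + t + t^2) has coefficients 1,1,1 for degrees 0…2.
(1 + t + t^2) has coefficients 1,1,1,0,0,0 for degrees 0…5.
Finally multiplying by (1 + t^2)^3, the product of all factors after the first has coefficients 1,1,4,3,6,3 for degrees 0…5.
[t^5] = 1·3 + 1·6 + 1·3 = 12.

12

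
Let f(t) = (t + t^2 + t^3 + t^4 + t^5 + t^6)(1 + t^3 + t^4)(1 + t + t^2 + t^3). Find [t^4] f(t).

5

(t + t^2 + t^3 + t^4 + t^5 + t^6) has coefficients 0,1,1,1,1 for degrees 0…4.
(1 + t^3 + t^4) has coefficients 1,0,0,1,1 for degrees 0…4.
Finally multiplying by (1 + t + t^2 + t^3), the product of all factors after the first has coefficients 1,1,1,2,2 for degrees 0…4.
[t^4] = 1·2 + 1·1 + 1·1 + 1·1 = 5.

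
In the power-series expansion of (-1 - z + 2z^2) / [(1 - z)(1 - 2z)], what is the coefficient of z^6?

-128

The denominator gives the recurrence a_n = 3a_(n−1) − 2a_(n−2) for n ≥ 3; the numerator fixes a_0 = -1, a_1 = -4, a_2 = -8.
Iterating: -1, -4, -8, -16, -32, -64, -128, so a_6 = -128.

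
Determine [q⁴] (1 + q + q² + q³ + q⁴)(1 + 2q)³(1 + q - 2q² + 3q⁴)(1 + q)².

(1 + q + q² + q³ + q⁴) has coefficients 1,1,1,1,1 for degrees 0…4.
(1 + 2q)³ has coefficients 1,6,12,8,0 for degrees 0…4.
Multiplying by (1 + q - 2q² + 3q⁴) gives running coefficients 1,7,16,8,-13 for degrees 0…4.
Finally multiplying by (1 + q)², the product of all factors after the first has coefficients 1,9,31,47,19 for degrees 0…4.
[q⁴] = 1·19 + 1·47 + 1·31 + 1·9 + 1·1 = 107.

107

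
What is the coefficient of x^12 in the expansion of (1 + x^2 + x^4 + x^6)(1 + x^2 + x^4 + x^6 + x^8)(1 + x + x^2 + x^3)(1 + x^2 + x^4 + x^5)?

(1 + x^2 + x^4 + x^6) has coefficients 1,0,1,0,1,0,1 for degrees 0…6.
(1 + x^2 + x^4 + x^6 + x^8) has coefficients 1,0,1,0,1,0,1,0,1,0,0,0,0 for degrees 0…12.
Multiplying by (1 + x + x^2 + x^3) gives running coefficients 1,1,2,2,2,2,2,2,2,2,1,1,0 for degrees 0…12.
Finally multiplying by (1 + x^2 + x^4 + x^5), the product of all factors after the first has coefficients 1,1,3,3,5,6,7,8,8,8,7,7,5 for degrees 0…12.
[x^12] = 1·5 + 1·7 + 1·8 + 1·7 = 27.

27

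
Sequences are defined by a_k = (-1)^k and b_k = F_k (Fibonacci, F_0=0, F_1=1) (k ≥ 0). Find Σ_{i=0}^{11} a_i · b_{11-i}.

This is [x^11] in the product of the two ordinary generating functions.
Σ = 1·89 − 1·55 + 1·34 − 1·21 + 1·13 − 1·8 + 1·5 − 1·3 + 1·2 − 1·1 + 1·1 − 1·0 = 56.

56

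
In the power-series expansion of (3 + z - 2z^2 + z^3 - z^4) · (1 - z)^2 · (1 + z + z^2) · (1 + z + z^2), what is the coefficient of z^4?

-3

(3 + z - 2z^2 + z^3 - z^4) has coefficients 3,1,-2,1,-1 for degrees 0…4.
(1 - z)^2 has coefficients 1,-2,1,0,0 for degrees 0…4.
Multiplying by (1 + z + z^2) gives running coefficients 1,-1,0,-1,1 for degrees 0…4.
Finally multiplying by (1 + z + z^2), the product of all factors after the first has coefficients 1,0,0,-2,0 for degrees 0…4.
[z^4] = 3·0 + 1·(-2) − 2·0 + 1·0 − 1·1 = -3.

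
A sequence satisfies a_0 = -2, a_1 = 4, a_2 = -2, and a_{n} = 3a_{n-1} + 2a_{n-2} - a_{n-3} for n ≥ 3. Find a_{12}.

The ordinary generating function has denominator 1 - 3t - 2t^2 + t^3.
Iterating the recurrence: a_0,…,a_{12} = -2, 4, -2, 4, 4, 22, 70, 250, 868, 3034, 10588, 36964, 129034.

129034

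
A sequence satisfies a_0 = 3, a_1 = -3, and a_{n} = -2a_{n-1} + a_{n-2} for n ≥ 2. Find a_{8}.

1731

The ordinary generating function has denominator 1 + 2q - q^2.
Iterating the recurrence: a_0,…,a_{8} = 3, -3, 9, -21, 51, -123, 297, -717, 1731.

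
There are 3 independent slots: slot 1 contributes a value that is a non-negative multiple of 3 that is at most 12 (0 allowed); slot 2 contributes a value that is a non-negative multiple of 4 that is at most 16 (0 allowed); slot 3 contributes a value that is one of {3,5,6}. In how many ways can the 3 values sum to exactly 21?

The generating function for the choices is (1 + x³ + x⁶ + x⁹ + x¹²)·(1 + x⁴ + x⁸ + x¹² + x¹⁶)·(x³ + x⁵ + x⁶); the count is [x²¹].
(1 + x³ + x⁶ + x⁹ + x¹²) has coefficients 1,0,0,1,0,0,1,0,0,1,0,0,1 for degrees 0…12.
(1 + x⁴ + x⁸ + x¹² + x¹⁶) has coefficients 1,0,0,0,1,0,0,0,1,0,0,0,1,0,0,0,1,0,0,0,0,0 for degrees 0…21.
Finally multiplying by (x³ + x⁵ + x⁶), the product of all factors after the first has coefficients 0,0,0,1,0,1,1,1,0,1,1,1,0,1,1,1,0,1,1,1,0,1 for degrees 0…21.
[x²¹] = 1·1 + 1·1 + 1·1 + 1·0 + 1·1 = 4.

4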